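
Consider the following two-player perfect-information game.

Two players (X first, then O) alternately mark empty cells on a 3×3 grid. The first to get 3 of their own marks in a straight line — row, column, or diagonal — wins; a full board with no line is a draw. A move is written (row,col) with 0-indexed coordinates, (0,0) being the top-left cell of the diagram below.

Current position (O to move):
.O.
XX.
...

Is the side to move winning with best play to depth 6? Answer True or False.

O winning at [.O./XX./...]: False

[.O./XX./...] O move#1: (0,0):-1/OO./XX./...*, (0,2):-1/.OO/XX./..., (1,2):-1/.O./XXO/..., (2,0):-1/.O./XX./O.., (2,1):-1/.O./XX./.O., (2,2):-1/.O./XX./..O
[OO./XX./...] X move#2: (0,2):+1/OOX/XX./...*, (1,2):+1/OO./XXX/..., (2,0):-1/OO./XX./X.., (2,1):-1/OO./XX./.X., (2,2):-1/OO./XX./..X
[OOX/XX./...] O move#3: (1,2):-1/OOX/XXO/...*, (2,0):-1/OOX/XX./O.., (2,1):-1/OOX/XX./.O., (2,2):-1/OOX/XX./..O
[OOX/XXO/...] X move#4: (2,0):+1/OOX/XXO/X..*, (2,1):+0/OOX/XXO/.X., (2,2):+0/OOX/XXO/..X
[OOX/XXO/X..] end (terminal -1, O#5); searched .O./XX./... to 6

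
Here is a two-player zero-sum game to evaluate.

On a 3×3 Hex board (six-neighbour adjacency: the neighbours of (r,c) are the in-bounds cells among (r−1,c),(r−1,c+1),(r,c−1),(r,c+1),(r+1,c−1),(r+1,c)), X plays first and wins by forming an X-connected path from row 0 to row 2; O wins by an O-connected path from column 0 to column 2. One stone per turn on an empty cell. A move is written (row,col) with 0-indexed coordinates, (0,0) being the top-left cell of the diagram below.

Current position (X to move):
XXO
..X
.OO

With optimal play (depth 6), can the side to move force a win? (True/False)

ply 1, X at XXO/..X/.OO | (1,0)=-1→XXO/X.X/.OO; (1,1)=-1→XXO/.XX/.OO; (2,0)=+1→XXO/..X/XOO*
ply 2, O at XXO/..X/XOO | (1,0)=-1→XXO/O.X/XOO*; (1,1)=-1→XXO/.OX/XOO
ply 3, X at XXO/O.X/XOO | (1,1)=+1→XXO/OXX/XOO*
ply 4: XXO/OXX/XOO is terminal -1 (O); from XXO/..X/.OO depth 6

X winning at [XXO/..X/.OO]: True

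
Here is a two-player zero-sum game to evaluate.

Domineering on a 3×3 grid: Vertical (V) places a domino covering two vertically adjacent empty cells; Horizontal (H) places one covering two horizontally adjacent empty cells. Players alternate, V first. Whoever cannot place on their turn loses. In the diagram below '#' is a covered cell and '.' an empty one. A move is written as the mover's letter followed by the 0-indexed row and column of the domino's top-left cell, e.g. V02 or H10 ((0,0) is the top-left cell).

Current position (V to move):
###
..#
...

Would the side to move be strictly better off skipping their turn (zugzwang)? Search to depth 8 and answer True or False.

zugzwang(###/..#/..., V) = False

ply 1, V at ###/..#/... | V10=-1→###/#.#/#..; V11=+1→###/.##/.#.*
ply 2: ###/.##/.#. is terminal -1 (H); from ###/..#/... depth 8
suppose V passes — search the same position with H to move:
pass> ply 1, H at ###/..#/... | H10=+1→###/###/...*; H20=+1→###/..#/##.; H21=-1→###/..#/.##
pass> ply 2: ###/###/... is terminal -1 (V); from ###/..#/... depth 8
for V: play +1, pass -1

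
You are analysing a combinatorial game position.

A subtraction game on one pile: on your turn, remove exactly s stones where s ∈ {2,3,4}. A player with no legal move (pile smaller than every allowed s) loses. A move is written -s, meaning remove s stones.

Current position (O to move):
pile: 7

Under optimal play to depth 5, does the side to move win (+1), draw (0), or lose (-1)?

[7] O move#1: -2:-1/5*, -3:-1/4, -4:-1/3
[5] X move#2: -2:-1/3, -3:-1/2, -4:+1/1*
[1] end (terminal -1, O#3); searched 7 to 5

value(7, O) = -1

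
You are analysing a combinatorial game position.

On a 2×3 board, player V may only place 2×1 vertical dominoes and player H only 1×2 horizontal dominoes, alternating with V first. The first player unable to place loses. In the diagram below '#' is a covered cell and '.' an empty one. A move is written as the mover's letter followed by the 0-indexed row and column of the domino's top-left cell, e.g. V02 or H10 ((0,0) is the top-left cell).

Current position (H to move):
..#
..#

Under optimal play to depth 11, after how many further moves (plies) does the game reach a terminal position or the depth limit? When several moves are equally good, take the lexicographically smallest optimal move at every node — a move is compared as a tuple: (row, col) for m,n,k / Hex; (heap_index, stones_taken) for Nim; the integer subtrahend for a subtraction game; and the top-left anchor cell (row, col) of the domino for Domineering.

ply 1, H at ..#/..# | H00=+1→###/..#*; H10=+1→..#/###
ply 2: ###/..# is terminal -1 (V); from ..#/..# depth 11

PV length from [..#/..#]: 1 ply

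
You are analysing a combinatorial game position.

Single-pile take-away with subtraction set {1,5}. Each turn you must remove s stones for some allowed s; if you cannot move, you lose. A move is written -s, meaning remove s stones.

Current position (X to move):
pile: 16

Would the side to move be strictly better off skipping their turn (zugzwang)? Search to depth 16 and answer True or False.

[16] X move#1: -1:-1/15*, -5:-1/11
[15] O move#2: -1:+1/14*, -5:+1/10
[14] X move#3: -1:-1/13*, -5:-1/9
[13] O move#4: -1:+1/12*, -5:+1/8
[12] X move#5: -1:-1/11*, -5:-1/7
[11] O move#6: -1:+1/10*, -5:+1/6
[10] X move#7: -1:-1/9*, -5:-1/5
[9] O move#8: -1:+1/8*, -5:+1/4
[8] X move#9: -1:-1/7*, -5:-1/3
[7] O move#10: -1:+1/6*, -5:+1/2
[6] X move#11: -1:-1/5*, -5:-1/1
[5] O move#12: -1:+1/4*, -5:+1/0
[4] X move#13: -1:-1/3*
[3] O move#14: -1:+1/2*
[2] X move#15: -1:-1/1*
[1] O move#16: -1:+1/0*
[0] end (terminal -1, X#17); searched 16 to 16
if X skipped the turn, O would face:
~ [16] O move#1: -1:-1/15*, -5:-1/11
~ [15] X move#2: -1:+1/14*, -5:+1/10
~ [14] O move#3: -1:-1/13*, -5:-1/9
~ [13] X move#4: -1:+1/12*, -5:+1/8
~ [12] O move#5: -1:-1/11*, -5:-1/7
~ [11] X move#6: -1:+1/10*, -5:+1/6
~ [10] O move#7: -1:-1/9*, -5:-1/5
~ [9] X move#8: -1:+1/8*, -5:+1/4
~ [8] O move#9: -1:-1/7*, -5:-1/3
~ [7] X move#10: -1:+1/6*, -5:+1/2
~ [6] O move#11: -1:-1/5*, -5:-1/1
~ [5] X move#12: -1:+1/4*, -5:+1/0
~ [4] O move#13: -1:-1/3*
~ [3] X move#14: -1:+1/2*
~ [2] O move#15: -1:-1/1*
~ [1] X move#16: -1:+1/0*
~ [0] end (terminal -1, O#17); searched 16 to 16
compare (X): move=-1 vs pass=+1

zugzwang(16, X) = True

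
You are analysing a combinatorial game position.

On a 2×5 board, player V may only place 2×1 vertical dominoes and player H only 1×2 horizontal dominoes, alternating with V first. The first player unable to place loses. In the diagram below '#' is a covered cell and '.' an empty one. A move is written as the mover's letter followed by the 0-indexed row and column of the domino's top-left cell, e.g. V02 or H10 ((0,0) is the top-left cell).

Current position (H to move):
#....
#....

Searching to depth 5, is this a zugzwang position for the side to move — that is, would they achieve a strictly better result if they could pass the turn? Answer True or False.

zugzwang(#..../#...., H) = False

[#..../#....] H move#1: H01:-1/###../#...., H02:+1/#.##./#....*, H03:-1/#..##/#...., H11:-1/#..../###.., H12:+1/#..../#.##., H13:-1/#..../#..##
[#.##./#....] V move#2: V01:-1/####./##...*, V04:-1/#.###/#...#
[####./##...] H move#3: H12:-1/####./####., H13:+1/####./##.##*
[####./##.##] end (terminal -1, V#4); searched #..../#.... to 5
pass branch (V moves first from the same position):
  | [#..../#....] V move#1: V01:-1/##.../##...*, V02:-1/#.#../#.#.., V03:-1/#..#./#..#., V04:-1/#...#/#...#
  | [##.../##...] H move#2: H02:+1/####./##...*, H03:+1/##.##/##..., H12:+1/##.../####., H13:+1/##.../##.##
  | [####./##...] V move#3: V04:-1/#####/##..#*
  | [#####/##..#] H move#4: H12:+1/#####/#####*
  | [#####/#####] end (terminal -1, V#5); searched #..../#.... to 5
H moving scores +1; H passing scores +1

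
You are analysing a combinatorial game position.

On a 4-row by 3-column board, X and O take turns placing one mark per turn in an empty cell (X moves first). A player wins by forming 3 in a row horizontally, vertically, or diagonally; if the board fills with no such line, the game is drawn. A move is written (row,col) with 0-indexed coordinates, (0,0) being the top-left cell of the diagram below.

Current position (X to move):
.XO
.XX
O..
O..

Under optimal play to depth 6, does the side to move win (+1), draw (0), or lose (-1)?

p1 X@[.XO/.XX/O../O..]: (0,0)[XXO/.XX/O../O..]-1 (1,0)[.XO/XXX/O../O..]+1* (2,1)[.XO/.XX/OX./O..]+1 (2,2)[.XO/.XX/O.X/O..]-1 (3,1)[.XO/.XX/O../OX.]-1 (3,2)[.XO/.XX/O../O.X]-1
p2 O@[.XO/XXX/O../O..] terminal -1; root [.XO/.XX/O../O..] d6

value(.XO/.XX/O../O.., X) = +1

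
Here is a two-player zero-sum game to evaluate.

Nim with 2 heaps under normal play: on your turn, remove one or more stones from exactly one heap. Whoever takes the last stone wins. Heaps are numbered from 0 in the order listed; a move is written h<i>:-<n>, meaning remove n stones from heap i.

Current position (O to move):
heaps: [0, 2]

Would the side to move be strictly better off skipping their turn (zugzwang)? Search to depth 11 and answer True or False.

zugzwang((0,2), O) = False

ply 1, O at (0,2) | h1:-1=-1→(0,1); h1:-2=+1→(0,0)*
ply 2: (0,0) is terminal -1 (X); from (0,2) depth 11
pass branch (X moves first from the same position):
  | ply 1, X at (0,2) | h1:-1=-1→(0,1); h1:-2=+1→(0,0)*
  | ply 2: (0,0) is terminal -1 (O); from (0,2) depth 11
O moving scores +1; O passing scores -1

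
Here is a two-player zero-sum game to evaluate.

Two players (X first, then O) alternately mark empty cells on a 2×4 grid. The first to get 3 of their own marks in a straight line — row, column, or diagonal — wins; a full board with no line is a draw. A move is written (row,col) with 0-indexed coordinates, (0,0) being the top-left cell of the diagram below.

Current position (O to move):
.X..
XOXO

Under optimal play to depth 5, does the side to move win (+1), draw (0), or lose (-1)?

ply 1, O at .X../XOXO | (0,0)=+0→OX../XOXO*; (0,2)=+0→.XO./XOXO; (0,3)=+0→.X.O/XOXO
ply 2, X at OX../XOXO | (0,2)=+0→OXX./XOXO*; (0,3)=+0→OX.X/XOXO
ply 3, O at OXX./XOXO | (0,3)=+0→OXXO/XOXO*
ply 4: OXXO/XOXO is terminal +0 (X); from .X../XOXO depth 5

value(.X../XOXO, O) = 0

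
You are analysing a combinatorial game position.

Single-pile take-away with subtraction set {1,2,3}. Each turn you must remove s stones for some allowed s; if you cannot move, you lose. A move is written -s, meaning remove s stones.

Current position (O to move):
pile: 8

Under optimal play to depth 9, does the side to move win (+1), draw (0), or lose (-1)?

[8] O move#1: -1:-1/7*, -2:-1/6, -3:-1/5
[7] X move#2: -1:-1/6, -2:-1/5, -3:+1/4*
[4] O move#3: -1:-1/3*, -2:-1/2, -3:-1/1
[3] X move#4: -1:-1/2, -2:-1/1, -3:+1/0*
[0] end (terminal -1, O#5); searched 8 to 9

value(8, O) = -1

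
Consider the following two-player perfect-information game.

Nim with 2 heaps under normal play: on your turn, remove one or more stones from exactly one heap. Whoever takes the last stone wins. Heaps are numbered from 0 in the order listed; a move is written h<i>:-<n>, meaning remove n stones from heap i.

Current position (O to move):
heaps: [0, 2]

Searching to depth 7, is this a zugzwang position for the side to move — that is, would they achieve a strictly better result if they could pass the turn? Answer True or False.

p1 O@[(0,2)]: h1:-1[(0,1)]-1 h1:-2[(0,0)]+1*
p2 X@[(0,0)] terminal -1; root [(0,2)] d7
suppose O passes — search the same position with X to move:
pass> p1 X@[(0,2)]: h1:-1[(0,1)]-1 h1:-2[(0,0)]+1*
pass> p2 O@[(0,0)] terminal -1; root [(0,2)] d7
for O: play +1, pass -1

zugzwang((0,2), O) = False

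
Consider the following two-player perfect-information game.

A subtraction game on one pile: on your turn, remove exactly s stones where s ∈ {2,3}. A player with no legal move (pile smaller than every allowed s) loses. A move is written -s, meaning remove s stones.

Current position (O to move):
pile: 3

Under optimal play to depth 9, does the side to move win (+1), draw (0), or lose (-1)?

ply 1, O at 3 | -2=+1→1*; -3=+1→0
ply 2: 1 is terminal -1 (X); from 3 depth 9

value(3, O) = +1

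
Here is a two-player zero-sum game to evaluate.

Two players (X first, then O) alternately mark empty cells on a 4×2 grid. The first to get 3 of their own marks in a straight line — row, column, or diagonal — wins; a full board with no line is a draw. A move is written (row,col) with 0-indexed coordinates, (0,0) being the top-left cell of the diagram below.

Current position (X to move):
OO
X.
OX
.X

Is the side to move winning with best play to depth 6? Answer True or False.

X winning at [OO/X./OX/.X]: True

ply 1, X at OO/X./OX/.X | (1,1)=+1→OO/XX/OX/.X*; (3,0)=+0→OO/X./OX/XX
ply 2: OO/XX/OX/.X is terminal -1 (O); from OO/X./OX/.X depth 6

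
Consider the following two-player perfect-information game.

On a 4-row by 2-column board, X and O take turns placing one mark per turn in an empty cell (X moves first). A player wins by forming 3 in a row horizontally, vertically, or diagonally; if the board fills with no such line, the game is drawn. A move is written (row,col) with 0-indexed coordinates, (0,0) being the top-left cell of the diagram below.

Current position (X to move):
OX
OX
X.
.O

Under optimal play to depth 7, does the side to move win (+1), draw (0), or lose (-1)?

value(OX/OX/X./.O, X) = +1

p1 X@[OX/OX/X./.O]: (2,1)[OX/OX/XX/.O]+1* (3,0)[OX/OX/X./XO]+0
p2 O@[OX/OX/XX/.O] terminal -1; root [OX/OX/X./.O] d7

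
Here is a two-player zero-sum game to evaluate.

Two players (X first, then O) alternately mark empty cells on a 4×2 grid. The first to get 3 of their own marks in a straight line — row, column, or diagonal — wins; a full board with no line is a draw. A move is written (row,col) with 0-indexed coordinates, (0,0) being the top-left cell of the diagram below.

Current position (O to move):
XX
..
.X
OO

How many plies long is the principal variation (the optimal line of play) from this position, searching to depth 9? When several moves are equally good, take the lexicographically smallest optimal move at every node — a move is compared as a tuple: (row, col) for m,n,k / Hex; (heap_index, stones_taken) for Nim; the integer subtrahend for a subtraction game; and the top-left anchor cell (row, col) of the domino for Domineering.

PV length from [XX/../.X/OO]: 3 plies

ply 1, O at XX/../.X/OO | (1,0)=-1→XX/O./.X/OO; (1,1)=+0→XX/.O/.X/OO*; (2,0)=-1→XX/../OX/OO
ply 2, X at XX/.O/.X/OO | (1,0)=+0→XX/XO/.X/OO*; (2,0)=+0→XX/.O/XX/OO
ply 3, O at XX/XO/.X/OO | (2,0)=+0→XX/XO/OX/OO*
ply 4: XX/XO/OX/OO is terminal +0 (X); from XX/../.X/OO depth 9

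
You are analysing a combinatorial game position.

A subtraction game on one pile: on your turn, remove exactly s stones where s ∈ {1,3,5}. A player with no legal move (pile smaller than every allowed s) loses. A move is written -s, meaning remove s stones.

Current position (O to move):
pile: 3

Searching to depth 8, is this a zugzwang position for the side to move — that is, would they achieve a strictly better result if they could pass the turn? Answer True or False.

zugzwang(3, O) = False

[3] O move#1: -1:+1/2*, -3:+1/0
[2] X move#2: -1:-1/1*
[1] O move#3: -1:+1/0*
[0] end (terminal -1, X#4); searched 3 to 8
pass branch (X moves first from the same position):
  | [3] X move#1: -1:+1/2*, -3:+1/0
  | [2] O move#2: -1:-1/1*
  | [1] X move#3: -1:+1/0*
  | [0] end (terminal -1, O#4); searched 3 to 8
O moving scores +1; O passing scores -1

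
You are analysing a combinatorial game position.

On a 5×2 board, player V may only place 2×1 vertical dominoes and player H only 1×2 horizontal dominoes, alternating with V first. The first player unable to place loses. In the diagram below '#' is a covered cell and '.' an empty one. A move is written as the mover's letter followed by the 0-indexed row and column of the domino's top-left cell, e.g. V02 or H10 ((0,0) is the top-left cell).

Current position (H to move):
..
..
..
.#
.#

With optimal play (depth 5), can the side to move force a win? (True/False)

H winning at [../../../.#/.#]: True

[../../../.#/.#] H move#1: H00:-1/##/../../.#/.#, H10:+1/../##/../.#/.#*, H20:-1/../../##/.#/.#
[../##/../.#/.#] V move#2: V20:-1/../##/#./##/.#*, V30:-1/../##/../##/##
[../##/#./##/.#] H move#3: H00:+1/##/##/#./##/.#*
[##/##/#./##/.#] end (terminal -1, V#4); searched ../../../.#/.# to 5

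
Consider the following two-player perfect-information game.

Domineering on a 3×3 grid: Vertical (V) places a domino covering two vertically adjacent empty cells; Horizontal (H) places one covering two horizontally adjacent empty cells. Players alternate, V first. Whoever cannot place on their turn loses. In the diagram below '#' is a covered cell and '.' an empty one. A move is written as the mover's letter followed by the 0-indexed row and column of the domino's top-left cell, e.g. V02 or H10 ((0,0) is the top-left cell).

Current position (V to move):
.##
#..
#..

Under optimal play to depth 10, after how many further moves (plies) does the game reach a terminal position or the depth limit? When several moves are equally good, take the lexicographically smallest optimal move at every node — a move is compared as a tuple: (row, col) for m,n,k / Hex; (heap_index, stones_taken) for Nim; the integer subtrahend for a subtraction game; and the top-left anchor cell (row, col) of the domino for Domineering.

p1 V@[.##/#../#..]: V11[.##/##./##.]+1* V12[.##/#.#/#.#]+1
p2 H@[.##/##./##.] terminal -1; root [.##/#../#..] d10

PV length from [.##/#../#..]: 1 ply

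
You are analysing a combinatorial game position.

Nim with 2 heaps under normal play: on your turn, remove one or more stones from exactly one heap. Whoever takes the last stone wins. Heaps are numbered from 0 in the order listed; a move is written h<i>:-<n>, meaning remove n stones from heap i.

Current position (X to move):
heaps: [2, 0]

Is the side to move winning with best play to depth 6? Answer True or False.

X winning at [(2,0)]: True

[(2,0)] X move#1: h0:-1:-1/(1,0), h0:-2:+1/(0,0)*
[(0,0)] end (terminal -1, O#2); searched (2,0) to 6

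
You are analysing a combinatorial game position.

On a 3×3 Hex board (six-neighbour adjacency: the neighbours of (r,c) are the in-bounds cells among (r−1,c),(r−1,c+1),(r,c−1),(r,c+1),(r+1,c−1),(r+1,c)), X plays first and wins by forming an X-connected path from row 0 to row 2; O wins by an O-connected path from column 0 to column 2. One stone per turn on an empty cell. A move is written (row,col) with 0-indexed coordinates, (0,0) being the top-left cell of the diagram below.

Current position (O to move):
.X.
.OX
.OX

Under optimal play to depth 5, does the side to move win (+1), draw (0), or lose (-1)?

p1 O@[.X./.OX/.OX]: (0,0)[OX./.OX/.OX]-1 (0,2)[.XO/.OX/.OX]+1* (1,0)[.X./OOX/.OX]-1 (2,0)[.X./.OX/OOX]-1
p2 X@[.XO/.OX/.OX]: (0,0)[XXO/.OX/.OX]-1* (1,0)[.XO/XOX/.OX]-1 (2,0)[.XO/.OX/XOX]-1
p3 O@[XXO/.OX/.OX]: (1,0)[XXO/OOX/.OX]+1* (2,0)[XXO/.OX/OOX]+1
p4 X@[XXO/OOX/.OX] terminal -1; root [.X./.OX/.OX] d5

value(.X./.OX/.OX, O) = +1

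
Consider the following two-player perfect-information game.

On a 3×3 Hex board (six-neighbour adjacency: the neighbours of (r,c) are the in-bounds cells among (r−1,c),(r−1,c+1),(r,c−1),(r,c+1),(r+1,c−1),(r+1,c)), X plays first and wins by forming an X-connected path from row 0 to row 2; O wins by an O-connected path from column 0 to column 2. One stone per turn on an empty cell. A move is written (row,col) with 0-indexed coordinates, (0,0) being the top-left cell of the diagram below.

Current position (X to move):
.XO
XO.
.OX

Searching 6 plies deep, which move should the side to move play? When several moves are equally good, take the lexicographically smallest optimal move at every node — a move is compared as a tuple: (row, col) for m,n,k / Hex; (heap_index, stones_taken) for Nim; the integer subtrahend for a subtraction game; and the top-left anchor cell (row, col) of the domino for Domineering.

X's best at [.XO/XO./.OX]: (2,0)

ply 1, X at .XO/XO./.OX | (0,0)=-1→XXO/XO./.OX; (1,2)=-1→.XO/XOX/.OX; (2,0)=+1→.XO/XO./XOX*
ply 2: .XO/XO./XOX is terminal -1 (O); from .XO/XO./.OX depth 6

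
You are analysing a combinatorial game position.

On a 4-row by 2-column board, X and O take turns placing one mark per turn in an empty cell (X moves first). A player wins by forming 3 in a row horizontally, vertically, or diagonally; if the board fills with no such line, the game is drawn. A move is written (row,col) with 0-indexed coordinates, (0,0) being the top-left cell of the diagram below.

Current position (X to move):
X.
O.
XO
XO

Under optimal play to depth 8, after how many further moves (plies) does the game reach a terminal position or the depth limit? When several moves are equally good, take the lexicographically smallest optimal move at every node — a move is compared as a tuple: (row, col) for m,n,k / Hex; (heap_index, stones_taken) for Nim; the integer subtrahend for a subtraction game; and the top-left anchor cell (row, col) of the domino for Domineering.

PV length from [X./O./XO/XO]: 2 plies

p1 X@[X./O./XO/XO]: (0,1)[XX/O./XO/XO]-1 (1,1)[X./OX/XO/XO]+0*
p2 O@[X./OX/XO/XO]: (0,1)[XO/OX/XO/XO]+0*
p3 X@[XO/OX/XO/XO] terminal +0; root [X./O./XO/XO] d8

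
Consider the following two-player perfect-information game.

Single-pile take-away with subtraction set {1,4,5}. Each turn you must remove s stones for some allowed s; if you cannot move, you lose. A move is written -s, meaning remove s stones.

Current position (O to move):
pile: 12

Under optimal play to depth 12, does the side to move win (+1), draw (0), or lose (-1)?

value(12, O) = +1

[12] O move#1: -1:-1/11, -4:+1/8*, -5:-1/7
[8] X move#2: -1:-1/7*, -4:-1/4, -5:-1/3
[7] O move#3: -1:-1/6, -4:-1/3, -5:+1/2*
[2] X move#4: -1:-1/1*
[1] O move#5: -1:+1/0*
[0] end (terminal -1, X#6); searched 12 to 12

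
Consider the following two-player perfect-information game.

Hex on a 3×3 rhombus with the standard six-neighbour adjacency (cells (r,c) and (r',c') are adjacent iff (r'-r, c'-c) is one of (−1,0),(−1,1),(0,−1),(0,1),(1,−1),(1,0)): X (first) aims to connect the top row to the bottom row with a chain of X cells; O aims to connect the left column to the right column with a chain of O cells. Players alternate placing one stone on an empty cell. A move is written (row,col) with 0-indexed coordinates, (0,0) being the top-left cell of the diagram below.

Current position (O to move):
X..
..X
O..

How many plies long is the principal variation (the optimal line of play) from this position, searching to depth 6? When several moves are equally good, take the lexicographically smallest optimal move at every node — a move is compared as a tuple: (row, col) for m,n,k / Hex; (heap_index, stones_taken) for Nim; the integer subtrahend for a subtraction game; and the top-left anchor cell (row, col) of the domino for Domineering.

ply 1, O at X../..X/O.. | (0,1)=-1→XO./..X/O..*; (0,2)=-1→X.O/..X/O..; (1,0)=-1→X../O.X/O..; (1,1)=-1→X../.OX/O..; (2,1)=-1→X../..X/OO.; (2,2)=-1→X../..X/O.O
ply 2, X at XO./..X/O.. | (0,2)=+1→XOX/..X/O..*; (1,0)=+1→XO./X.X/O..; (1,1)=+1→XO./.XX/O..; (2,1)=-1→XO./..X/OX.; (2,2)=-1→XO./..X/O.X
ply 3, O at XOX/..X/O.. | (1,0)=-1→XOX/O.X/O..*; (1,1)=-1→XOX/.OX/O..; (2,1)=-1→XOX/..X/OO.; (2,2)=-1→XOX/..X/O.O
ply 4, X at XOX/O.X/O.. | (1,1)=+1→XOX/OXX/O..*; (2,1)=+1→XOX/O.X/OX.; (2,2)=+1→XOX/O.X/O.X
ply 5, O at XOX/OXX/O.. | (2,1)=-1→XOX/OXX/OO.*; (2,2)=-1→XOX/OXX/O.O
ply 6, X at XOX/OXX/OO. | (2,2)=+1→XOX/OXX/OOX*
ply 7: XOX/OXX/OOX is terminal -1 (O); from X../..X/O.. depth 6

PV length from [X../..X/O..]: 6 plies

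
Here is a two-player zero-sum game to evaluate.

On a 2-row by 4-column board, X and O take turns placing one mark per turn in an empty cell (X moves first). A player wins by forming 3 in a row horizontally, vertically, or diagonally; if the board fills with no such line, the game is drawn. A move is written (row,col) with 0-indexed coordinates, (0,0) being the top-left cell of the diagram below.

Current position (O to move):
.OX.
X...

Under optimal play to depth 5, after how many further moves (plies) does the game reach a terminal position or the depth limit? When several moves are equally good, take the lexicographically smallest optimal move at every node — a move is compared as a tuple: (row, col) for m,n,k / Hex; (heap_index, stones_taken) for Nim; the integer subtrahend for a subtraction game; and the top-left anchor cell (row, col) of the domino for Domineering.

p1 O@[.OX./X...]: (0,0)[OOX./X...]+0* (0,3)[.OXO/X...]+0 (1,1)[.OX./XO..]+0 (1,2)[.OX./X.O.]+0 (1,3)[.OX./X..O]+0
p2 X@[OOX./X...]: (0,3)[OOXX/X...]+0* (1,1)[OOX./XX..]+0 (1,2)[OOX./X.X.]+0 (1,3)[OOX./X..X]+0
p3 O@[OOXX/X...]: (1,1)[OOXX/XO..]+0* (1,2)[OOXX/X.O.]+0 (1,3)[OOXX/X..O]+0
p4 X@[OOXX/XO..]: (1,2)[OOXX/XOX.]+0* (1,3)[OOXX/XO.X]+0
p5 O@[OOXX/XOX.]: (1,3)[OOXX/XOXO]+0*
p6 X@[OOXX/XOXO] terminal +0; root [.OX./X...] d5

PV length from [.OX./X...]: 5 plies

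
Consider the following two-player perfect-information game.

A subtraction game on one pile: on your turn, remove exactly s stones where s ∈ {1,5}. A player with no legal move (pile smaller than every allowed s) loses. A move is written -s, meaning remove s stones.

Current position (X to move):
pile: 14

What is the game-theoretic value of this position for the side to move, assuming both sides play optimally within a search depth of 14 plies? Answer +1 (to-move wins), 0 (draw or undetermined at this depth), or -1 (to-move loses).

p1 X@[14]: -1[13]-1* -5[9]-1
p2 O@[13]: -1[12]+1* -5[8]+1
p3 X@[12]: -1[11]-1* -5[7]-1
p4 O@[11]: -1[10]+1* -5[6]+1
p5 X@[10]: -1[9]-1* -5[5]-1
p6 O@[9]: -1[8]+1* -5[4]+1
p7 X@[8]: -1[7]-1* -5[3]-1
p8 O@[7]: -1[6]+1* -5[2]+1
p9 X@[6]: -1[5]-1* -5[1]-1
p10 O@[5]: -1[4]+1* -5[0]+1
p11 X@[4]: -1[3]-1*
p12 O@[3]: -1[2]+1*
p13 X@[2]: -1[1]-1*
p14 O@[1]: -1[0]+1*
p15 X@[0] terminal -1; root [14] d14

value(14, X) = -1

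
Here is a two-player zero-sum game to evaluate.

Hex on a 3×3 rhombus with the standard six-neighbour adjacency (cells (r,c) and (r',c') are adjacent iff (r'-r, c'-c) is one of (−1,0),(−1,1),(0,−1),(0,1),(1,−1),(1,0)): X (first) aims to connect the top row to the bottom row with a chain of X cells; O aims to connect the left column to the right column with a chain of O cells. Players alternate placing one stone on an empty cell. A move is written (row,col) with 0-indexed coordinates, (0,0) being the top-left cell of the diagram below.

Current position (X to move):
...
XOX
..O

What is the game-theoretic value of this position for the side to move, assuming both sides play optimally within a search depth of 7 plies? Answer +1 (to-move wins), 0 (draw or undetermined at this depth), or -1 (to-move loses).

value(.../XOX/..O, X) = +1

p1 X@[.../XOX/..O]: (0,0)[X../XOX/..O]-1 (0,1)[.X./XOX/..O]-1 (0,2)[..X/XOX/..O]+1* (2,0)[.../XOX/X.O]+1 (2,1)[.../XOX/.XO]+1
p2 O@[..X/XOX/..O]: (0,0)[O.X/XOX/..O]-1* (0,1)[.OX/XOX/..O]-1 (2,0)[..X/XOX/O.O]-1 (2,1)[..X/XOX/.OO]-1
p3 X@[O.X/XOX/..O]: (0,1)[OXX/XOX/..O]+1* (2,0)[O.X/XOX/X.O]+1 (2,1)[O.X/XOX/.XO]+1
p4 O@[OXX/XOX/..O]: (2,0)[OXX/XOX/O.O]-1* (2,1)[OXX/XOX/.OO]-1
p5 X@[OXX/XOX/O.O]: (2,1)[OXX/XOX/OXO]+1*
p6 O@[OXX/XOX/OXO] terminal -1; root [.../XOX/..O] d7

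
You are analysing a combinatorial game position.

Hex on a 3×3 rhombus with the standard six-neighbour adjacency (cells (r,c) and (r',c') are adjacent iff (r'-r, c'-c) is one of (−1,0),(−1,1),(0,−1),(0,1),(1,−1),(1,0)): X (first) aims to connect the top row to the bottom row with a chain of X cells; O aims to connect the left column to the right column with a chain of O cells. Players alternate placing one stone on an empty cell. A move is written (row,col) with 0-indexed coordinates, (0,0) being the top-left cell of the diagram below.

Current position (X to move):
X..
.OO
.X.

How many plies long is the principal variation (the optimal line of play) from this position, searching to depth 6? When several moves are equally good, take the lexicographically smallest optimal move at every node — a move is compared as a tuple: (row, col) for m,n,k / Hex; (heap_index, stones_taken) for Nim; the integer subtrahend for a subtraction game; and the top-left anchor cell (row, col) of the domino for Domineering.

PV length from [X../.OO/.X.]: 4 plies

p1 X@[X../.OO/.X.]: (0,1)[XX./.OO/.X.]-1* (0,2)[X.X/.OO/.X.]-1 (1,0)[X../XOO/.X.]-1 (2,0)[X../.OO/XX.]-1 (2,2)[X../.OO/.XX]-1
p2 O@[XX./.OO/.X.]: (0,2)[XXO/.OO/.X.]+1* (1,0)[XX./OOO/.X.]+1 (2,0)[XX./.OO/OX.]+1 (2,2)[XX./.OO/.XO]+1
p3 X@[XXO/.OO/.X.]: (1,0)[XXO/XOO/.X.]-1* (2,0)[XXO/.OO/XX.]-1 (2,2)[XXO/.OO/.XX]-1
p4 O@[XXO/XOO/.X.]: (2,0)[XXO/XOO/OX.]+1* (2,2)[XXO/XOO/.XO]-1
p5 X@[XXO/XOO/OX.] terminal -1; root [X../.OO/.X.] d6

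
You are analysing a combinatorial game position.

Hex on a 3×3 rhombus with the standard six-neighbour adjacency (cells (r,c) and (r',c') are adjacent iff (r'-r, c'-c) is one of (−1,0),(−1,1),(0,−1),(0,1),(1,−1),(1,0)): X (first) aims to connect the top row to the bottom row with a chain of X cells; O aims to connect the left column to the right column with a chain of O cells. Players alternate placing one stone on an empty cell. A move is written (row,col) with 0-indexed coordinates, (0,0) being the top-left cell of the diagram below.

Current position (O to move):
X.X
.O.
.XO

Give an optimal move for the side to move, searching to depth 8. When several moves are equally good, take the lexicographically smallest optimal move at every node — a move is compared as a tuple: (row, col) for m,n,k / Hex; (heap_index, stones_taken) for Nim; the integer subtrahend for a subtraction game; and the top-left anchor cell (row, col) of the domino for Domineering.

O's best at [X.X/.O./.XO]: (1,2)

[X.X/.O./.XO] O move#1: (0,1):-1/XOX/.O./.XO, (1,0):-1/X.X/OO./.XO, (1,2):+1/X.X/.OO/.XO*, (2,0):-1/X.X/.O./OXO
[X.X/.OO/.XO] X move#2: (0,1):-1/XXX/.OO/.XO*, (1,0):-1/X.X/XOO/.XO, (2,0):-1/X.X/.OO/XXO
[XXX/.OO/.XO] O move#3: (1,0):+1/XXX/OOO/.XO*, (2,0):+1/XXX/.OO/OXO
[XXX/OOO/.XO] end (terminal -1, X#4); searched X.X/.O./.XO to 8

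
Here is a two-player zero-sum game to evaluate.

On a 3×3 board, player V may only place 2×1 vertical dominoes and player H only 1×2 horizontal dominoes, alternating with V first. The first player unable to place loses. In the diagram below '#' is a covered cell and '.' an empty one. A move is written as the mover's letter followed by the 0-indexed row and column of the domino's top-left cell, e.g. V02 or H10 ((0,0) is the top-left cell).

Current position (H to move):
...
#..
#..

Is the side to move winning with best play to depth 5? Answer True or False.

H winning at [.../#../#..]: True

p1 H@[.../#../#..]: H00[##./#../#..]-1 H01[.##/#../#..]-1 H11[.../###/#..]+1* H21[.../#../###]-1
p2 V@[.../###/#..] terminal -1; root [.../#../#..] d5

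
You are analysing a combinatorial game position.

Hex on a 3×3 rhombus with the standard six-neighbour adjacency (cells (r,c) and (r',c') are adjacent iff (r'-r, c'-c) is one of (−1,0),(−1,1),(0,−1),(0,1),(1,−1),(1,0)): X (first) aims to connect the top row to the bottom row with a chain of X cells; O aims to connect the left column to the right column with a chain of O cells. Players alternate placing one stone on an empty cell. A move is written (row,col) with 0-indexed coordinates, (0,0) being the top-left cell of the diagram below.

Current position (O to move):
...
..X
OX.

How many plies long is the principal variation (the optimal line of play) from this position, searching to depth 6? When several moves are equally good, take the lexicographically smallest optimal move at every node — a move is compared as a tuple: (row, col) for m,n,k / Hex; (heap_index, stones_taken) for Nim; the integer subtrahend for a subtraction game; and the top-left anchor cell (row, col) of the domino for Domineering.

ply 1, O at .../..X/OX. | (0,0)=-1→O../..X/OX.; (0,1)=-1→.O./..X/OX.; (0,2)=+1→..O/..X/OX.*; (1,0)=-1→.../O.X/OX.; (1,1)=-1→.../.OX/OX.; (2,2)=-1→.../..X/OXO
ply 2, X at ..O/..X/OX. | (0,0)=-1→X.O/..X/OX.*; (0,1)=-1→.XO/..X/OX.; (1,0)=-1→..O/X.X/OX.; (1,1)=-1→..O/.XX/OX.; (2,2)=-1→..O/..X/OXX
ply 3, O at X.O/..X/OX. | (0,1)=+1→XOO/..X/OX.*; (1,0)=+1→X.O/O.X/OX.; (1,1)=+1→X.O/.OX/OX.; (2,2)=-1→X.O/..X/OXO
ply 4, X at XOO/..X/OX. | (1,0)=-1→XOO/X.X/OX.*; (1,1)=-1→XOO/.XX/OX.; (2,2)=-1→XOO/..X/OXX
ply 5, O at XOO/X.X/OX. | (1,1)=+1→XOO/XOX/OX.*; (2,2)=-1→XOO/X.X/OXO
ply 6: XOO/XOX/OX. is terminal -1 (X); from .../..X/OX. depth 6

PV length from [.../..X/OX.]: 5 plies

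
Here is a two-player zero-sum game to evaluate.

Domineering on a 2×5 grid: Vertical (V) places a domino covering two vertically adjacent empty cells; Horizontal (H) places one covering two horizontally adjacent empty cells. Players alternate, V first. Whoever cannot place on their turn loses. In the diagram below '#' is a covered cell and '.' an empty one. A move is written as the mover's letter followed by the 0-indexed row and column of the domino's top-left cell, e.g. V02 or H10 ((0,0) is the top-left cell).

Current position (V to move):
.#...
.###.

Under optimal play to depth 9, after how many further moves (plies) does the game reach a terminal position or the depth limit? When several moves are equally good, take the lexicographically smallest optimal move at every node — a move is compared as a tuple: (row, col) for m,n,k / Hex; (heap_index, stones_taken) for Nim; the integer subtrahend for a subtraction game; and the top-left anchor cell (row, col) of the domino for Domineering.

[.#.../.###.] V move#1: V00:-1/##.../####., V04:+1/.#..#/.####*
[.#..#/.####] H move#2: H02:-1/.####/.####*
[.####/.####] V move#3: V00:+1/#####/#####*
[#####/#####] end (terminal -1, H#4); searched .#.../.###. to 9

PV length from [.#.../.###.]: 3 plies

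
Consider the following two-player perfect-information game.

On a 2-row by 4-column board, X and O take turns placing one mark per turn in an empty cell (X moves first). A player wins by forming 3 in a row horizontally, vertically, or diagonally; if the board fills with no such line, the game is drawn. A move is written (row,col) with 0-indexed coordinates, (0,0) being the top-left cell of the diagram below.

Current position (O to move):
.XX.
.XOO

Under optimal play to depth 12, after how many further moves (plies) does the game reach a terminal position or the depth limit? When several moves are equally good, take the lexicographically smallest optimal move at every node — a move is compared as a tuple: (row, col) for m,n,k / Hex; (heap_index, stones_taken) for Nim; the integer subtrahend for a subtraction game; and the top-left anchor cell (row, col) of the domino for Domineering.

PV length from [.XX./.XOO]: 2 plies

p1 O@[.XX./.XOO]: (0,0)[OXX./.XOO]-1* (0,3)[.XXO/.XOO]-1 (1,0)[.XX./OXOO]-1
p2 X@[OXX./.XOO]: (0,3)[OXXX/.XOO]+1* (1,0)[OXX./XXOO]+0
p3 O@[OXXX/.XOO] terminal -1; root [.XX./.XOO] d12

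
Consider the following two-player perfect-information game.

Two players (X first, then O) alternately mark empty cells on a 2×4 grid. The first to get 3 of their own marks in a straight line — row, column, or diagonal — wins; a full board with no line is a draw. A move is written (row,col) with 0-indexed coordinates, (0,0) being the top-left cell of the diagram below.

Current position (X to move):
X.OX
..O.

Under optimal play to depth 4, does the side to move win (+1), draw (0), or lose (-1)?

value(X.OX/..O., X) = 0

p1 X@[X.OX/..O.]: (0,1)[XXOX/..O.]-1 (1,0)[X.OX/X.O.]+0* (1,1)[X.OX/.XO.]+0 (1,3)[X.OX/..OX]+0
p2 O@[X.OX/X.O.]: (0,1)[XOOX/X.O.]+0* (1,1)[X.OX/XOO.]+0 (1,3)[X.OX/X.OO]+0
p3 X@[XOOX/X.O.]: (1,1)[XOOX/XXO.]+0* (1,3)[XOOX/X.OX]+0
p4 O@[XOOX/XXO.]: (1,3)[XOOX/XXOO]+0*
p5 X@[XOOX/XXOO] terminal +0; root [X.OX/..O.] d4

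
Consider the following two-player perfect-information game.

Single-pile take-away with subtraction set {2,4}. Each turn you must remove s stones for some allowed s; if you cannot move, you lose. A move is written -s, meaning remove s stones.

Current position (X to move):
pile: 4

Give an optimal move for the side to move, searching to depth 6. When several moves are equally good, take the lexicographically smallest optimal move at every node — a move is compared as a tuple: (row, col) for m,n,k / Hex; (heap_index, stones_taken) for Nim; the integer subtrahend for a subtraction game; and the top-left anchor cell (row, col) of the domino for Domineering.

X's best at [4]: -4

[4] X move#1: -2:-1/2, -4:+1/0*
[0] end (terminal -1, O#2); searched 4 to 6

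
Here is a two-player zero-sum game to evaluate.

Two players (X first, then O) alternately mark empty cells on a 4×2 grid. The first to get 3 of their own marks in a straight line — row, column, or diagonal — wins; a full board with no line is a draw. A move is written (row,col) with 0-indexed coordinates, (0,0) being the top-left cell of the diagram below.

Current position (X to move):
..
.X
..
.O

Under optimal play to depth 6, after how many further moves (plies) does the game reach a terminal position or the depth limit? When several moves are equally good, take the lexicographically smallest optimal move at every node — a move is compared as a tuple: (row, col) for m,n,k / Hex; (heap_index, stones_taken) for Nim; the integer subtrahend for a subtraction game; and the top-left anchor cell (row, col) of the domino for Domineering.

p1 X@[../.X/../.O]: (0,0)[X./.X/../.O]+0* (0,1)[.X/.X/../.O]+0 (1,0)[../XX/../.O]+0 (2,0)[../.X/X./.O]+0 (2,1)[../.X/.X/.O]+0 (3,0)[../.X/../XO]+0
p2 O@[X./.X/../.O]: (0,1)[XO/.X/../.O]+0* (1,0)[X./OX/../.O]+0 (2,0)[X./.X/O./.O]+0 (2,1)[X./.X/.O/.O]+0 (3,0)[X./.X/../OO]+0
p3 X@[XO/.X/../.O]: (1,0)[XO/XX/../.O]+0* (2,0)[XO/.X/X./.O]+0 (2,1)[XO/.X/.X/.O]+0 (3,0)[XO/.X/../XO]+0
p4 O@[XO/XX/../.O]: (2,0)[XO/XX/O./.O]+0* (2,1)[XO/XX/.O/.O]-1 (3,0)[XO/XX/../OO]-1
p5 X@[XO/XX/O./.O]: (2,1)[XO/XX/OX/.O]+0* (3,0)[XO/XX/O./XO]+0
p6 O@[XO/XX/OX/.O]: (3,0)[XO/XX/OX/OO]+0*
p7 X@[XO/XX/OX/OO] terminal +0; root [../.X/../.O] d6

PV length from [../.X/../.O]: 6 plies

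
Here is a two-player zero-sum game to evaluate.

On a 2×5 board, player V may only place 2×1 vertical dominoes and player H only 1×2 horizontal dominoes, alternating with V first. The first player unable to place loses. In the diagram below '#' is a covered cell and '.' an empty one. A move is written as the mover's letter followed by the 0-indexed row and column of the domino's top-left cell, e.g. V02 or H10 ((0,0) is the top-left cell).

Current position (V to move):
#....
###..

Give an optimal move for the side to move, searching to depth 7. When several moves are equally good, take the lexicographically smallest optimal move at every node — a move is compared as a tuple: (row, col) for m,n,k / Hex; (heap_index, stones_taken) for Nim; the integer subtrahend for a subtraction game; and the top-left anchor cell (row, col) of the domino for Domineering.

p1 V@[#..../###..]: V03[#..#./####.]+1* V04[#...#/###.#]-1
p2 H@[#..#./####.]: H01[####./####.]-1*
p3 V@[####./####.]: V04[#####/#####]+1*
p4 H@[#####/#####] terminal -1; root [#..../###..] d7

V's best at [#..../###..]: V03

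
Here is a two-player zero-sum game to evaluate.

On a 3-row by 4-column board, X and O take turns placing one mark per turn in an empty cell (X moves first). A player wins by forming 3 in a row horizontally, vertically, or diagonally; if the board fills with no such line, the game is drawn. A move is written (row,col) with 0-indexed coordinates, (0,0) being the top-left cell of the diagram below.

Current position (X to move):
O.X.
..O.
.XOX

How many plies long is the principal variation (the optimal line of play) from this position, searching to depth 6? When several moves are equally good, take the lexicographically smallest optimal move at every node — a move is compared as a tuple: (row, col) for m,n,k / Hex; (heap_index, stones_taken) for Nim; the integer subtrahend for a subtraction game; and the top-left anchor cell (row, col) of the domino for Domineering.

ply 1, X at O.X./..O./.XOX | (0,1)=-1→OXX./..O./.XOX; (0,3)=-1→O.XX/..O./.XOX; (1,0)=-1→O.X./X.O./.XOX; (1,1)=+1→O.X./.XO./.XOX*; (1,3)=-1→O.X./..OX/.XOX; (2,0)=-1→O.X./..O./XXOX
ply 2, O at O.X./.XO./.XOX | (0,1)=-1→OOX./.XO./.XOX*; (0,3)=-1→O.XO/.XO./.XOX; (1,0)=-1→O.X./OXO./.XOX; (1,3)=-1→O.X./.XOO/.XOX; (2,0)=-1→O.X./.XO./OXOX
ply 3, X at OOX./.XO./.XOX | (0,3)=+1→OOXX/.XO./.XOX*; (1,0)=+0→OOX./XXO./.XOX; (1,3)=+1→OOX./.XOX/.XOX; (2,0)=+1→OOX./.XO./XXOX
ply 4, O at OOXX/.XO./.XOX | (1,0)=-1→OOXX/OXO./.XOX*; (1,3)=-1→OOXX/.XOO/.XOX; (2,0)=-1→OOXX/.XO./OXOX
ply 5, X at OOXX/OXO./.XOX | (1,3)=+1→OOXX/OXOX/.XOX*; (2,0)=+1→OOXX/OXO./XXOX
ply 6: OOXX/OXOX/.XOX is terminal -1 (O); from O.X./..O./.XOX depth 6

PV length from [O.X./..O./.XOX]: 5 plies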